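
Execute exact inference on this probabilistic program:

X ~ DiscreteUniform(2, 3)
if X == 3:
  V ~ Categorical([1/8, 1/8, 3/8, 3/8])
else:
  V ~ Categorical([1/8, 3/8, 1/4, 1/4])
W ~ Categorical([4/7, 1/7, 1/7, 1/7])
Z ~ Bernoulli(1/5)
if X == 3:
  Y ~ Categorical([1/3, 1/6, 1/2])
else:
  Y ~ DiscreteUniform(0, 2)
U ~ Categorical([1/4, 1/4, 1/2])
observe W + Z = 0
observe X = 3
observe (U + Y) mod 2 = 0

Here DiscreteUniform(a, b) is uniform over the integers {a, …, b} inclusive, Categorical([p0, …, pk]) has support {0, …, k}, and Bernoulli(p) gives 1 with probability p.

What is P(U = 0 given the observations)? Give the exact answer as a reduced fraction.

Enumerate traces; 20 have nonzero weight after conditioning:
  (X=3, V=0, W=0, Z=0, Y=0, U=0) weight 1/420
  (X=3, V=0, W=0, Z=0, Y=0, U=2) weight 1/210
  (X=3, V=0, W=0, Z=0, Y=1, U=1) weight 1/840
  (X=3, V=0, W=0, Z=0, Y=2, U=0) weight 1/280
  (X=3, V=0, W=0, Z=0, Y=2, U=2) weight 1/140
  (X=3, V=1, W=0, Z=0, Y=0, U=0) weight 1/420
  (X=3, V=1, W=0, Z=0, Y=0, U=2) weight 1/210
  (X=3, V=1, W=0, Z=0, Y=1, U=1) weight 1/840
  … 12 more
Group by U:
  weight(U=0) = 1/21
  weight(U=1) = 1/105
  weight(U=2) = 2/21
Total weight = 1/21 + 1/105 + 2/21 = 16/105
P(U=0 | obs) = 1/21 / 16/105 = 5/16
P(U=1 | obs) = 1/105 / 16/105 = 1/16
P(U=2 | obs) = 2/21 / 16/105 = 5/8

P(U = 0 | obs) = 5/16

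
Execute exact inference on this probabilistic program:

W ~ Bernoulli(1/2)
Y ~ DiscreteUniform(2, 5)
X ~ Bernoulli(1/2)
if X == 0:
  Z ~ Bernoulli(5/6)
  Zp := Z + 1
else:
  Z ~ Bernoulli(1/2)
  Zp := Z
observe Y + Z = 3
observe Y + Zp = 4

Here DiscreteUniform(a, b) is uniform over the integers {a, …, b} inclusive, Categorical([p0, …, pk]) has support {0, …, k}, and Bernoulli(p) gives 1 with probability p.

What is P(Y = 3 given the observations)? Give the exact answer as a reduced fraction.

P(Y = 3 | obs) = 1/6

Enumerate traces; 4 have nonzero weight after conditioning:
  (W=0, Y=2, X=0, Z=1) weight 5/96
  (W=0, Y=3, X=0, Z=0) weight 1/96
  (W=1, Y=2, X=0, Z=1) weight 5/96
  (W=1, Y=3, X=0, Z=0) weight 1/96
Group by Y:
  weight(Y=2) = 5/48
  weight(Y=3) = 1/48
Total weight = 5/48 + 1/48 = 1/8
P(Y=2 | obs) = 5/48 / 1/8 = 5/6
P(Y=3 | obs) = 1/48 / 1/8 = 1/6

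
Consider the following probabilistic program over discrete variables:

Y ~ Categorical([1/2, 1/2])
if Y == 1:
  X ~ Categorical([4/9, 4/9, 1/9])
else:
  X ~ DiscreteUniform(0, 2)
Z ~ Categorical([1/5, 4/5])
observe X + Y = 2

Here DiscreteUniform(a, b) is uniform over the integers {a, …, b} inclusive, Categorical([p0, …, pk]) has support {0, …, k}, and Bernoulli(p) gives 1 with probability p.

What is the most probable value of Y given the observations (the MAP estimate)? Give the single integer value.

Enumerate traces; 4 have nonzero weight after conditioning:
  (Y=0, X=2, Z=0) weight 1/30
  (Y=0, X=2, Z=1) weight 2/15
  (Y=1, X=1, Z=0) weight 2/45
  (Y=1, X=1, Z=1) weight 8/45
Group by Y:
  weight(Y=0) = 1/6
  weight(Y=1) = 2/9
Total weight = 1/6 + 2/9 = 7/18
P(Y=0 | obs) = 1/6 / 7/18 = 3/7
P(Y=1 | obs) = 2/9 / 7/18 = 4/7
argmax = 1

argmax_v P(Y = v | obs) = 1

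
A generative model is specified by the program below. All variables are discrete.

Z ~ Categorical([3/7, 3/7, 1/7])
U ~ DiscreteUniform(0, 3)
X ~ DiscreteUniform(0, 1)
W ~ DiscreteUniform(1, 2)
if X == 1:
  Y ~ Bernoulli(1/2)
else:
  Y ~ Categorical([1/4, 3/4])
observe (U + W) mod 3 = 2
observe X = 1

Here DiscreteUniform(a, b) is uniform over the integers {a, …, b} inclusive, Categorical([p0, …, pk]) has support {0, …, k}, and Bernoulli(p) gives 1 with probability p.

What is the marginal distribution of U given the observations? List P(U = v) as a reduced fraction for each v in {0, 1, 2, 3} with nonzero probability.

Enumerate traces; 18 have nonzero weight after conditioning:
  (Z=0, U=0, X=1, W=2, Y=0) weight 3/224
  (Z=0, U=0, X=1, W=2, Y=1) weight 3/224
  (Z=0, U=1, X=1, W=1, Y=0) weight 3/224
  (Z=0, U=1, X=1, W=1, Y=1) weight 3/224
  (Z=0, U=3, X=1, W=2, Y=0) weight 3/224
  (Z=0, U=3, X=1, W=2, Y=1) weight 3/224
  (Z=1, U=0, X=1, W=2, Y=0) weight 3/224
  (Z=1, U=0, X=1, W=2, Y=1) weight 3/224
  … 10 more
Group by U:
  weight(U=0) = 1/16
  weight(U=1) = 1/16
  weight(U=3) = 1/16
Total weight = 1/16 + 1/16 + 1/16 = 3/16
P(U=0 | obs) = 1/16 / 3/16 = 1/3
P(U=1 | obs) = 1/16 / 3/16 = 1/3
P(U=3 | obs) = 1/16 / 3/16 = 1/3

P(U=0) = 1/3, P(U=1) = 1/3, P(U=3) = 1/3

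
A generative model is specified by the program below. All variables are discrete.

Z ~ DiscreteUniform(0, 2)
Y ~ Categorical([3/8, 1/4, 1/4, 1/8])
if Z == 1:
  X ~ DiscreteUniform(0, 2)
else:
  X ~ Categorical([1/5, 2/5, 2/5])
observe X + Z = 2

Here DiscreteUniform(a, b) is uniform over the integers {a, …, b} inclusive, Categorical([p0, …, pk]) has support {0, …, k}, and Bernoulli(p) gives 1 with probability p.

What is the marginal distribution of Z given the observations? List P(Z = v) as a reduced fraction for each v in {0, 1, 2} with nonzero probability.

Enumerate traces; 12 have nonzero weight after conditioning:
  (Z=0, Y=0, X=2) weight 1/20
  (Z=0, Y=1, X=2) weight 1/30
  (Z=0, Y=2, X=2) weight 1/30
  (Z=0, Y=3, X=2) weight 1/60
  (Z=1, Y=0, X=1) weight 1/24
  (Z=1, Y=1, X=1) weight 1/36
  (Z=1, Y=2, X=1) weight 1/36
  (Z=1, Y=3, X=1) weight 1/72
  (Z=2, Y=0, X=0) weight 1/40
  … 3 more
Group by Z:
  weight(Z=0) = 2/15
  weight(Z=1) = 1/9
  weight(Z=2) = 1/15
Total weight = 2/15 + 1/9 + 1/15 = 14/45
P(Z=0 | obs) = 2/15 / 14/45 = 3/7
P(Z=1 | obs) = 1/9 / 14/45 = 5/14
P(Z=2 | obs) = 1/15 / 14/45 = 3/14

P(Z=0) = 3/7, P(Z=1) = 5/14, P(Z=2) = 3/14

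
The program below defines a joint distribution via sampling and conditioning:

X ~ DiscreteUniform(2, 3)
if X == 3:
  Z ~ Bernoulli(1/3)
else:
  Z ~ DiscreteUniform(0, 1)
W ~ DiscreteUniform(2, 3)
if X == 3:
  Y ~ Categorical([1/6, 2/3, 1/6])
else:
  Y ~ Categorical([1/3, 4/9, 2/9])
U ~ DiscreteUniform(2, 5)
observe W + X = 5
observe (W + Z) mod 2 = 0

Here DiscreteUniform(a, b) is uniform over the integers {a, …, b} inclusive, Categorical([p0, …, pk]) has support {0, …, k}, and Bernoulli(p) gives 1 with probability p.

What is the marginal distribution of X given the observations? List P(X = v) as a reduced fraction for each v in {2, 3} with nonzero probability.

P(X=2) = 3/7, P(X=3) = 4/7

Enumerate traces; 24 have nonzero weight after conditioning:
  (X=2, Z=1, W=3, Y=0, U=2) weight 1/96
  (X=2, Z=1, W=3, Y=0, U=3) weight 1/96
  (X=2, Z=1, W=3, Y=0, U=4) weight 1/96
  (X=2, Z=1, W=3, Y=0, U=5) weight 1/96
  (X=2, Z=1, W=3, Y=1, U=2) weight 1/72
  (X=2, Z=1, W=3, Y=1, U=3) weight 1/72
  (X=2, Z=1, W=3, Y=1, U=4) weight 1/72
  (X=2, Z=1, W=3, Y=1, U=5) weight 1/72
  (X=3, Z=0, W=2, Y=0, U=2) weight 1/144
  … 15 more
Group by X:
  weight(X=2) = 1/8
  weight(X=3) = 1/6
Total weight = 1/8 + 1/6 = 7/24
P(X=2 | obs) = 1/8 / 7/24 = 3/7
P(X=3 | obs) = 1/6 / 7/24 = 4/7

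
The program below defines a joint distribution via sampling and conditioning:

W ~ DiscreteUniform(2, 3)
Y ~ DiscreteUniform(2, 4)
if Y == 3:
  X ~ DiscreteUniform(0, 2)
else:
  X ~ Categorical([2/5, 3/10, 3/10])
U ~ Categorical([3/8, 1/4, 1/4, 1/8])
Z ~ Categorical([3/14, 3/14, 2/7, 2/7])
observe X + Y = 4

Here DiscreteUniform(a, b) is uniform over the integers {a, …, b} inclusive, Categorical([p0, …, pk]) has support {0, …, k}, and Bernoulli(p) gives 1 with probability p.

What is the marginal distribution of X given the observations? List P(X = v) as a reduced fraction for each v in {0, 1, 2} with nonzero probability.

P(X=0) = 12/31, P(X=1) = 10/31, P(X=2) = 9/31

Enumerate traces; 96 have nonzero weight after conditioning:
  (W=2, Y=2, X=2, U=0, Z=0) weight 9/2240
  (W=2, Y=2, X=2, U=0, Z=1) weight 9/2240
  (W=2, Y=2, X=2, U=0, Z=2) weight 3/560
  (W=2, Y=2, X=2, U=0, Z=3) weight 3/560
  (W=2, Y=2, X=2, U=1, Z=0) weight 3/1120
  (W=2, Y=2, X=2, U=1, Z=1) weight 3/1120
  (W=2, Y=2, X=2, U=1, Z=2) weight 1/280
  (W=2, Y=2, X=2, U=1, Z=3) weight 1/280
  (W=2, Y=3, X=1, U=0, Z=0) weight 1/224
  (W=2, Y=4, X=0, U=0, Z=0) weight 3/560
  … 86 more
Group by X:
  weight(X=0) = 2/15
  weight(X=1) = 1/9
  weight(X=2) = 1/10
Total weight = 2/15 + 1/9 + 1/10 = 31/90
P(X=0 | obs) = 2/15 / 31/90 = 12/31
P(X=1 | obs) = 1/9 / 31/90 = 10/31
P(X=2 | obs) = 1/10 / 31/90 = 9/31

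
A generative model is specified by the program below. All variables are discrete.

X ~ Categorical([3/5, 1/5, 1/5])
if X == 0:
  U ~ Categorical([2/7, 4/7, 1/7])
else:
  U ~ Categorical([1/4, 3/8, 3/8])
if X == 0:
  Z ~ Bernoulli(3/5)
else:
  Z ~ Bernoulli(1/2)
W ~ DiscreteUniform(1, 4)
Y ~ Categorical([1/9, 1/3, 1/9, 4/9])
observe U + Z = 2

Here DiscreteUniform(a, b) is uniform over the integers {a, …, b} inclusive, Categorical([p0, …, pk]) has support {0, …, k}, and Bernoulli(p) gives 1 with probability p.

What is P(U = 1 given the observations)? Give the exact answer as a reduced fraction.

P(U = 1 | obs) = 131/182

Enumerate traces; 96 have nonzero weight after conditioning:
  (X=0, U=1, Z=1, W=1, Y=0) weight 1/175
  (X=0, U=1, Z=1, W=1, Y=1) weight 3/175
  (X=0, U=1, Z=1, W=1, Y=2) weight 1/175
  (X=0, U=1, Z=1, W=1, Y=3) weight 4/175
  (X=0, U=1, Z=1, W=2, Y=0) weight 1/175
  (X=0, U=1, Z=1, W=2, Y=1) weight 3/175
  (X=0, U=1, Z=1, W=2, Y=2) weight 1/175
  (X=0, U=1, Z=1, W=2, Y=3) weight 4/175
  (X=0, U=2, Z=0, W=1, Y=0) weight 1/1050
  … 87 more
Group by U:
  weight(U=1) = 393/1400
  weight(U=2) = 153/1400
Total weight = 393/1400 + 153/1400 = 39/100
P(U=1 | obs) = 393/1400 / 39/100 = 131/182
P(U=2 | obs) = 153/1400 / 39/100 = 51/182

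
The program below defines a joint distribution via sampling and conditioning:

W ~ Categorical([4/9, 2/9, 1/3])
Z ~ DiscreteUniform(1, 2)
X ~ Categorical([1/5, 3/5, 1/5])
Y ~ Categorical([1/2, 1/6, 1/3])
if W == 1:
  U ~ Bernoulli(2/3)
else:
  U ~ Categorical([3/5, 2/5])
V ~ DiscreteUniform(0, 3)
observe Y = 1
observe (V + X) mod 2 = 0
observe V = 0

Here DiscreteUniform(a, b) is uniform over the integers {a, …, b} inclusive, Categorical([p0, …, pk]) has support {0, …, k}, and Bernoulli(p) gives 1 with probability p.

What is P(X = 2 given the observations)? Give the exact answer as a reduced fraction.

Enumerate traces; 24 have nonzero weight after conditioning:
  (W=0, Z=1, X=0, Y=1, U=0, V=0) weight 1/900
  (W=0, Z=1, X=0, Y=1, U=1, V=0) weight 1/1350
  (W=0, Z=1, X=2, Y=1, U=0, V=0) weight 1/900
  (W=0, Z=1, X=2, Y=1, U=1, V=0) weight 1/1350
  (W=0, Z=2, X=0, Y=1, U=0, V=0) weight 1/900
  (W=0, Z=2, X=0, Y=1, U=1, V=0) weight 1/1350
  (W=0, Z=2, X=2, Y=1, U=0, V=0) weight 1/900
  (W=0, Z=2, X=2, Y=1, U=1, V=0) weight 1/1350
  … 16 more
Group by X:
  weight(X=0) = 1/120
  weight(X=2) = 1/120
Total weight = 1/120 + 1/120 = 1/60
P(X=0 | obs) = 1/120 / 1/60 = 1/2
P(X=2 | obs) = 1/120 / 1/60 = 1/2

P(X = 2 | obs) = 1/2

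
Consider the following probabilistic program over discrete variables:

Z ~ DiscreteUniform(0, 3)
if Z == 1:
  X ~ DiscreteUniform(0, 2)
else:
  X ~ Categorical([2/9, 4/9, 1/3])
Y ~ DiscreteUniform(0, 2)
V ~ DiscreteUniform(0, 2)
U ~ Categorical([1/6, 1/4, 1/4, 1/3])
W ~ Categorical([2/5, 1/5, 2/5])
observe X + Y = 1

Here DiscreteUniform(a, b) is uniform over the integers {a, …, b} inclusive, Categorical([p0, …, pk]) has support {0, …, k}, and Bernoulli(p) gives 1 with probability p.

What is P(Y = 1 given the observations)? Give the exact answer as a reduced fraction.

P(Y = 1 | obs) = 3/8

Enumerate traces; 288 have nonzero weight after conditioning:
  (Z=0, X=0, Y=1, V=0, U=0, W=0) weight 1/2430
  (Z=0, X=0, Y=1, V=0, U=0, W=1) weight 1/4860
  (Z=0, X=0, Y=1, V=0, U=0, W=2) weight 1/2430
  (Z=0, X=0, Y=1, V=0, U=1, W=0) weight 1/1620
  (Z=0, X=0, Y=1, V=0, U=1, W=1) weight 1/3240
  (Z=0, X=0, Y=1, V=0, U=1, W=2) weight 1/1620
  (Z=0, X=0, Y=1, V=0, U=2, W=0) weight 1/1620
  (Z=0, X=0, Y=1, V=0, U=2, W=1) weight 1/3240
  (Z=0, X=1, Y=0, V=0, U=0, W=0) weight 1/1215
  … 279 more
Group by Y:
  weight(Y=0) = 5/36
  weight(Y=1) = 1/12
Total weight = 5/36 + 1/12 = 2/9
P(Y=0 | obs) = 5/36 / 2/9 = 5/8
P(Y=1 | obs) = 1/12 / 2/9 = 3/8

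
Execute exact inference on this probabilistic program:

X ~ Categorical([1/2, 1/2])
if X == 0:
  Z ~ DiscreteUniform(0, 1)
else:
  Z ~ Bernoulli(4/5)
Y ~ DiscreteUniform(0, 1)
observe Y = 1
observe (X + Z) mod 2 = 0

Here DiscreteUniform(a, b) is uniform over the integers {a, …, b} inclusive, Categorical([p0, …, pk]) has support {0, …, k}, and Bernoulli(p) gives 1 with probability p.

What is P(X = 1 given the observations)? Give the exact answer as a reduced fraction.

P(X = 1 | obs) = 8/13

Enumerate traces; 2 have nonzero weight after conditioning:
  (X=0, Z=0, Y=1) weight 1/8
  (X=1, Z=1, Y=1) weight 1/5
Group by X:
  weight(X=0) = 1/8
  weight(X=1) = 1/5
Total weight = 1/8 + 1/5 = 13/40
P(X=0 | obs) = 1/8 / 13/40 = 5/13
P(X=1 | obs) = 1/5 / 13/40 = 8/13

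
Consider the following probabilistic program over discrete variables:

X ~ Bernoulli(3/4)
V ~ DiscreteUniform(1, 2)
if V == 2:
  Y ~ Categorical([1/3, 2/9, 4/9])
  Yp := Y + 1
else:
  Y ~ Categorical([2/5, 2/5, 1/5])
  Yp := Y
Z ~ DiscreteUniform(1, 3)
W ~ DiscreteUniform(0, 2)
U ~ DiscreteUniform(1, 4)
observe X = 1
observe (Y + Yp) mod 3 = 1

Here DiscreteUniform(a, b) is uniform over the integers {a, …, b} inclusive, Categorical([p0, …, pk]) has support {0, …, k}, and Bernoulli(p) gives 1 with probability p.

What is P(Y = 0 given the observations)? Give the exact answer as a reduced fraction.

Enumerate traces; 72 have nonzero weight after conditioning:
  (X=1, V=1, Y=2, Z=1, W=0, U=1) weight 1/480
  (X=1, V=1, Y=2, Z=1, W=0, U=2) weight 1/480
  (X=1, V=1, Y=2, Z=1, W=0, U=3) weight 1/480
  (X=1, V=1, Y=2, Z=1, W=0, U=4) weight 1/480
  (X=1, V=1, Y=2, Z=1, W=1, U=1) weight 1/480
  (X=1, V=1, Y=2, Z=1, W=1, U=2) weight 1/480
  (X=1, V=1, Y=2, Z=1, W=1, U=3) weight 1/480
  (X=1, V=1, Y=2, Z=1, W=1, U=4) weight 1/480
  (X=1, V=2, Y=0, Z=1, W=0, U=1) weight 1/288
  … 63 more
Group by Y:
  weight(Y=0) = 1/8
  weight(Y=2) = 3/40
Total weight = 1/8 + 3/40 = 1/5
P(Y=0 | obs) = 1/8 / 1/5 = 5/8
P(Y=2 | obs) = 3/40 / 1/5 = 3/8

P(Y = 0 | obs) = 5/8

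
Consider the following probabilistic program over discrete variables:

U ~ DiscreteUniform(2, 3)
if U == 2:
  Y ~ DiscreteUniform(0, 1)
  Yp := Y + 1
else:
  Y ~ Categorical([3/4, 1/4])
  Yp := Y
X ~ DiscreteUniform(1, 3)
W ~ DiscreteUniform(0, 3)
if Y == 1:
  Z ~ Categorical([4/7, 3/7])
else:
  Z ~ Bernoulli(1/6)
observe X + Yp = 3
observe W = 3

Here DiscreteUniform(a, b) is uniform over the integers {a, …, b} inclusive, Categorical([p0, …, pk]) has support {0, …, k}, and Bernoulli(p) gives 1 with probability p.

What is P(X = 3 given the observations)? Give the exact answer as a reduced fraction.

P(X = 3 | obs) = 3/8

Enumerate traces; 8 have nonzero weight after conditioning:
  (U=2, Y=0, X=2, W=3, Z=0) weight 5/288
  (U=2, Y=0, X=2, W=3, Z=1) weight 1/288
  (U=2, Y=1, X=1, W=3, Z=0) weight 1/84
  (U=2, Y=1, X=1, W=3, Z=1) weight 1/112
  (U=3, Y=0, X=3, W=3, Z=0) weight 5/192
  (U=3, Y=0, X=3, W=3, Z=1) weight 1/192
  (U=3, Y=1, X=2, W=3, Z=0) weight 1/168
  (U=3, Y=1, X=2, W=3, Z=1) weight 1/224
Group by X:
  weight(X=1) = 1/48
  weight(X=2) = 1/32
  weight(X=3) = 1/32
Total weight = 1/48 + 1/32 + 1/32 = 1/12
P(X=1 | obs) = 1/48 / 1/12 = 1/4
P(X=2 | obs) = 1/32 / 1/12 = 3/8
P(X=3 | obs) = 1/32 / 1/12 = 3/8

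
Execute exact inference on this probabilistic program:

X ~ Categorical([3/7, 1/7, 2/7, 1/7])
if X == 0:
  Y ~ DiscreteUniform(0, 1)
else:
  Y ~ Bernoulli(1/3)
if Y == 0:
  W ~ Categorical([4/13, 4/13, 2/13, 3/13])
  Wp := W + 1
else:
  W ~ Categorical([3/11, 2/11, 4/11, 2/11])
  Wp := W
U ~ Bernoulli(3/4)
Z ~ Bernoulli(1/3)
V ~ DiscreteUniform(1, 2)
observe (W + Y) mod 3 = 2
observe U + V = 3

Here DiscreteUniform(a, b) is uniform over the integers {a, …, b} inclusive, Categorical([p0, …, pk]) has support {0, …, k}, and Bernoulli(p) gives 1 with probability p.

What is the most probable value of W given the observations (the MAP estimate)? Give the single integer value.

argmax_v P(W = v | obs) = 2

Enumerate traces; 16 have nonzero weight after conditioning:
  (X=0, Y=0, W=2, U=1, Z=0, V=2) weight 3/364
  (X=0, Y=0, W=2, U=1, Z=1, V=2) weight 3/728
  (X=0, Y=1, W=1, U=1, Z=0, V=2) weight 3/308
  (X=0, Y=1, W=1, U=1, Z=1, V=2) weight 3/616
  (X=1, Y=0, W=2, U=1, Z=0, V=2) weight 1/273
  (X=1, Y=0, W=2, U=1, Z=1, V=2) weight 1/546
  (X=1, Y=1, W=1, U=1, Z=0, V=2) weight 1/462
  (X=1, Y=1, W=1, U=1, Z=1, V=2) weight 1/924
  … 8 more
Group by W:
  weight(W=1) = 17/616
  weight(W=2) = 25/728
Total weight = 17/616 + 25/728 = 62/1001
P(W=1 | obs) = 17/616 / 62/1001 = 221/496
P(W=2 | obs) = 25/728 / 62/1001 = 275/496
argmax = 2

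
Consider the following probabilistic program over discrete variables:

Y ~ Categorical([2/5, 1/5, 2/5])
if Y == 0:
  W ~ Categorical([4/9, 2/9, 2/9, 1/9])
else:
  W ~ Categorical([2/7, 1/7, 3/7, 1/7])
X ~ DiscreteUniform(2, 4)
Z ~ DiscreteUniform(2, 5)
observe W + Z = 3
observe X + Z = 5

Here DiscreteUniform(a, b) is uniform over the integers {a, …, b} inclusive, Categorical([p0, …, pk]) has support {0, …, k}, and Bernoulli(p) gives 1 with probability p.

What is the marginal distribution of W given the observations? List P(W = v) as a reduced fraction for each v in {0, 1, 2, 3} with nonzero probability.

Enumerate traces; 6 have nonzero weight after conditioning:
  (Y=0, W=0, X=2, Z=3) weight 2/135
  (Y=0, W=1, X=3, Z=2) weight 1/135
  (Y=1, W=0, X=2, Z=3) weight 1/210
  (Y=1, W=1, X=3, Z=2) weight 1/420
  (Y=2, W=0, X=2, Z=3) weight 1/105
  (Y=2, W=1, X=3, Z=2) weight 1/210
Group by W:
  weight(W=0) = 11/378
  weight(W=1) = 11/756
Total weight = 11/378 + 11/756 = 11/252
P(W=0 | obs) = 11/378 / 11/252 = 2/3
P(W=1 | obs) = 11/756 / 11/252 = 1/3

P(W=0) = 2/3, P(W=1) = 1/3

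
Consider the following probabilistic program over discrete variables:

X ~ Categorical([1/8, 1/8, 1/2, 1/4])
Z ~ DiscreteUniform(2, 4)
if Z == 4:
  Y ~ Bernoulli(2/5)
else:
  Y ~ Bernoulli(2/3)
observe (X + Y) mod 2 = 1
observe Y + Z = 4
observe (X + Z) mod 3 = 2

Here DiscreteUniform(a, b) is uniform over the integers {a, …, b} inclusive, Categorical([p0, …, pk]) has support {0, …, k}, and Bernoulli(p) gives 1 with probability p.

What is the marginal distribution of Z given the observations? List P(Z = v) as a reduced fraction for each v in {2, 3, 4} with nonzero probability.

Enumerate traces; 2 have nonzero weight after conditioning:
  (X=1, Z=4, Y=0) weight 1/40
  (X=2, Z=3, Y=1) weight 1/9
Group by Z:
  weight(Z=3) = 1/9
  weight(Z=4) = 1/40
Total weight = 1/9 + 1/40 = 49/360
P(Z=3 | obs) = 1/9 / 49/360 = 40/49
P(Z=4 | obs) = 1/40 / 49/360 = 9/49

P(Z=3) = 40/49, P(Z=4) = 9/49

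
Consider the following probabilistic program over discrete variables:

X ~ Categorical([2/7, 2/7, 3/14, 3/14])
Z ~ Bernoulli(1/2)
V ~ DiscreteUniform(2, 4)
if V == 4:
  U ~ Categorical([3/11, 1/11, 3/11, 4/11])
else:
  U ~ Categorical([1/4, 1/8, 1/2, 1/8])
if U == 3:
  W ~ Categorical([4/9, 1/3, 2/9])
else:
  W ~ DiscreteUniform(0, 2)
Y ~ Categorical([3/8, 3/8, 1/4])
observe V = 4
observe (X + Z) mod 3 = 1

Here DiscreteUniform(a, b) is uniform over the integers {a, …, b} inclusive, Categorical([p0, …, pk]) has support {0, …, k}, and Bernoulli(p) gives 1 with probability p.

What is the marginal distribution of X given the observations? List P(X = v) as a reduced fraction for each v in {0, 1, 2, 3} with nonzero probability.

Enumerate traces; 108 have nonzero weight after conditioning:
  (X=0, Z=1, V=4, U=0, W=0, Y=0) weight 1/616
  (X=0, Z=1, V=4, U=0, W=0, Y=1) weight 1/616
  (X=0, Z=1, V=4, U=0, W=0, Y=2) weight 1/924
  (X=0, Z=1, V=4, U=0, W=1, Y=0) weight 1/616
  (X=0, Z=1, V=4, U=0, W=1, Y=1) weight 1/616
  (X=0, Z=1, V=4, U=0, W=1, Y=2) weight 1/924
  (X=0, Z=1, V=4, U=0, W=2, Y=0) weight 1/616
  (X=0, Z=1, V=4, U=0, W=2, Y=1) weight 1/616
  (X=1, Z=0, V=4, U=0, W=0, Y=0) weight 1/616
  (X=3, Z=1, V=4, U=0, W=0, Y=0) weight 3/2464
  … 98 more
Group by X:
  weight(X=0) = 1/21
  weight(X=1) = 1/21
  weight(X=3) = 1/28
Total weight = 1/21 + 1/21 + 1/28 = 11/84
P(X=0 | obs) = 1/21 / 11/84 = 4/11
P(X=1 | obs) = 1/21 / 11/84 = 4/11
P(X=3 | obs) = 1/28 / 11/84 = 3/11

P(X=0) = 4/11, P(X=1) = 4/11, P(X=3) = 3/11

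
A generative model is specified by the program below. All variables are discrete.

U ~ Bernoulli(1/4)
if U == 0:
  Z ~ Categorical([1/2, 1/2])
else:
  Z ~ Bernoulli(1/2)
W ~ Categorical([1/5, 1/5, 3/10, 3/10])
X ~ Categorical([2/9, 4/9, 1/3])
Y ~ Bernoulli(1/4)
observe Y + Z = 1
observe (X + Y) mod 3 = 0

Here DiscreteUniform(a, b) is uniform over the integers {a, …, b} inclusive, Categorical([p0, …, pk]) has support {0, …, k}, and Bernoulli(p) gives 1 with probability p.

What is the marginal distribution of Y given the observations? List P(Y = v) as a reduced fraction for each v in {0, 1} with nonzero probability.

Enumerate traces; 16 have nonzero weight after conditioning:
  (U=0, Z=0, W=0, X=2, Y=1) weight 1/160
  (U=0, Z=0, W=1, X=2, Y=1) weight 1/160
  (U=0, Z=0, W=2, X=2, Y=1) weight 3/320
  (U=0, Z=0, W=3, X=2, Y=1) weight 3/320
  (U=0, Z=1, W=0, X=0, Y=0) weight 1/80
  (U=0, Z=1, W=1, X=0, Y=0) weight 1/80
  (U=0, Z=1, W=2, X=0, Y=0) weight 3/160
  (U=0, Z=1, W=3, X=0, Y=0) weight 3/160
  … 8 more
Group by Y:
  weight(Y=0) = 1/12
  weight(Y=1) = 1/24
Total weight = 1/12 + 1/24 = 1/8
P(Y=0 | obs) = 1/12 / 1/8 = 2/3
P(Y=1 | obs) = 1/24 / 1/8 = 1/3

P(Y=0) = 2/3, P(Y=1) = 1/3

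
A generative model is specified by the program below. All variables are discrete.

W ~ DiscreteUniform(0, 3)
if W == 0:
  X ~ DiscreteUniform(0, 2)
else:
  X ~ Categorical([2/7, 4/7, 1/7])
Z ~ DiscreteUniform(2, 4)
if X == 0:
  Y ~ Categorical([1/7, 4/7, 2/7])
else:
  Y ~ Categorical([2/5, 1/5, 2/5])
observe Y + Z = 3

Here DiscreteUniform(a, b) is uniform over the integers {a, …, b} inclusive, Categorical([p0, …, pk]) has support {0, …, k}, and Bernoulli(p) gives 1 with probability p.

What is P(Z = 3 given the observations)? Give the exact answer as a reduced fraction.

P(Z = 3 | obs) = 951/1864

Enumerate traces; 24 have nonzero weight after conditioning:
  (W=0, X=0, Z=2, Y=1) weight 1/63
  (W=0, X=0, Z=3, Y=0) weight 1/252
  (W=0, X=1, Z=2, Y=1) weight 1/180
  (W=0, X=1, Z=3, Y=0) weight 1/90
  (W=0, X=2, Z=2, Y=1) weight 1/180
  (W=0, X=2, Z=3, Y=0) weight 1/90
  (W=1, X=0, Z=2, Y=1) weight 2/147
  (W=1, X=0, Z=3, Y=0) weight 1/294
  … 16 more
Group by Z:
  weight(Z=2) = 913/8820
  weight(Z=3) = 317/2940
Total weight = 913/8820 + 317/2940 = 466/2205
P(Z=2 | obs) = 913/8820 / 466/2205 = 913/1864
P(Z=3 | obs) = 317/2940 / 466/2205 = 951/1864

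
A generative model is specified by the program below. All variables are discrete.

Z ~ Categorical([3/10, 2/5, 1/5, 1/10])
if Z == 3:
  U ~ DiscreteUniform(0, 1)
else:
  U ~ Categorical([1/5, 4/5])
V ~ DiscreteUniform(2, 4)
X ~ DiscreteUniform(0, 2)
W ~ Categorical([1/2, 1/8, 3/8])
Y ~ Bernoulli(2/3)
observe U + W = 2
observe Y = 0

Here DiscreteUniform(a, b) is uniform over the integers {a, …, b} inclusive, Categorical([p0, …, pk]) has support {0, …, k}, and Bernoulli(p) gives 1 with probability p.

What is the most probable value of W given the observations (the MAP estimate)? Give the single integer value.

argmax_v P(W = v | obs) = 1

Enumerate traces; 72 have nonzero weight after conditioning:
  (Z=0, U=0, V=2, X=0, W=2, Y=0) weight 1/1200
  (Z=0, U=0, V=2, X=1, W=2, Y=0) weight 1/1200
  (Z=0, U=0, V=2, X=2, W=2, Y=0) weight 1/1200
  (Z=0, U=0, V=3, X=0, W=2, Y=0) weight 1/1200
  (Z=0, U=0, V=3, X=1, W=2, Y=0) weight 1/1200
  (Z=0, U=0, V=3, X=2, W=2, Y=0) weight 1/1200
  (Z=0, U=0, V=4, X=0, W=2, Y=0) weight 1/1200
  (Z=0, U=0, V=4, X=1, W=2, Y=0) weight 1/1200
  (Z=0, U=1, V=2, X=0, W=1, Y=0) weight 1/900
  … 63 more
Group by W:
  weight(W=1) = 77/2400
  weight(W=2) = 23/800
Total weight = 77/2400 + 23/800 = 73/1200
P(W=1 | obs) = 77/2400 / 73/1200 = 77/146
P(W=2 | obs) = 23/800 / 73/1200 = 69/146
argmax = 1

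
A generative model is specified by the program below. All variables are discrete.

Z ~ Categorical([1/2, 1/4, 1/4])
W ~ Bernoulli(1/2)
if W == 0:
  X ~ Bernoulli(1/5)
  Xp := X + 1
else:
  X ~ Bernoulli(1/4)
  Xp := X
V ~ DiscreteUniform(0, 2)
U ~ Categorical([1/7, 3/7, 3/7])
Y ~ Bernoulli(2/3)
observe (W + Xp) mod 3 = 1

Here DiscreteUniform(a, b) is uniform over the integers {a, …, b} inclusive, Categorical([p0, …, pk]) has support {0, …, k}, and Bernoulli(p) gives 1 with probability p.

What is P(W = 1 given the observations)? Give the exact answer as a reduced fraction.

P(W = 1 | obs) = 15/31

Enumerate traces; 108 have nonzero weight after conditioning:
  (Z=0, W=0, X=0, V=0, U=0, Y=0) weight 1/315
  (Z=0, W=0, X=0, V=0, U=0, Y=1) weight 2/315
  (Z=0, W=0, X=0, V=0, U=1, Y=0) weight 1/105
  (Z=0, W=0, X=0, V=0, U=1, Y=1) weight 2/105
  (Z=0, W=0, X=0, V=0, U=2, Y=0) weight 1/105
  (Z=0, W=0, X=0, V=0, U=2, Y=1) weight 2/105
  (Z=0, W=0, X=0, V=1, U=0, Y=0) weight 1/315
  (Z=0, W=0, X=0, V=1, U=0, Y=1) weight 2/315
  (Z=0, W=1, X=0, V=0, U=0, Y=0) weight 1/336
  … 99 more
Group by W:
  weight(W=0) = 2/5
  weight(W=1) = 3/8
Total weight = 2/5 + 3/8 = 31/40
P(W=0 | obs) = 2/5 / 31/40 = 16/31
P(W=1 | obs) = 3/8 / 31/40 = 15/31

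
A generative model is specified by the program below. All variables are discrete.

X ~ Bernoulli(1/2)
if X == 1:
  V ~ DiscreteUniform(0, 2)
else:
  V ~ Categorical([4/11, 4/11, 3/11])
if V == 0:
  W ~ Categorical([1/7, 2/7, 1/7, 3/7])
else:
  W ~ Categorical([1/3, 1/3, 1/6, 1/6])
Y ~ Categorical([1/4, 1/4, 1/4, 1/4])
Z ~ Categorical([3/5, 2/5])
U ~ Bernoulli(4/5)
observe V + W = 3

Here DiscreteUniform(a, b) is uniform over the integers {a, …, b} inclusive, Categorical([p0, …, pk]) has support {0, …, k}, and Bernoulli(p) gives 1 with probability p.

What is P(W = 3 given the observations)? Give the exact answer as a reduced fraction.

P(W = 3 | obs) = 46/95

Enumerate traces; 96 have nonzero weight after conditioning:
  (X=0, V=0, W=3, Y=0, Z=0, U=0) weight 9/3850
  (X=0, V=0, W=3, Y=0, Z=0, U=1) weight 18/1925
  (X=0, V=0, W=3, Y=0, Z=1, U=0) weight 3/1925
  (X=0, V=0, W=3, Y=0, Z=1, U=1) weight 12/1925
  (X=0, V=0, W=3, Y=1, Z=0, U=0) weight 9/3850
  (X=0, V=0, W=3, Y=1, Z=0, U=1) weight 18/1925
  (X=0, V=0, W=3, Y=1, Z=1, U=0) weight 3/1925
  (X=0, V=0, W=3, Y=1, Z=1, U=1) weight 12/1925
  (X=0, V=1, W=2, Y=0, Z=0, U=0) weight 1/1100
  (X=0, V=2, W=1, Y=0, Z=0, U=0) weight 3/2200
  … 86 more
Group by W:
  weight(W=1) = 10/99
  weight(W=2) = 23/396
  weight(W=3) = 23/154
Total weight = 10/99 + 23/396 + 23/154 = 95/308
P(W=1 | obs) = 10/99 / 95/308 = 56/171
P(W=2 | obs) = 23/396 / 95/308 = 161/855
P(W=3 | obs) = 23/154 / 95/308 = 46/95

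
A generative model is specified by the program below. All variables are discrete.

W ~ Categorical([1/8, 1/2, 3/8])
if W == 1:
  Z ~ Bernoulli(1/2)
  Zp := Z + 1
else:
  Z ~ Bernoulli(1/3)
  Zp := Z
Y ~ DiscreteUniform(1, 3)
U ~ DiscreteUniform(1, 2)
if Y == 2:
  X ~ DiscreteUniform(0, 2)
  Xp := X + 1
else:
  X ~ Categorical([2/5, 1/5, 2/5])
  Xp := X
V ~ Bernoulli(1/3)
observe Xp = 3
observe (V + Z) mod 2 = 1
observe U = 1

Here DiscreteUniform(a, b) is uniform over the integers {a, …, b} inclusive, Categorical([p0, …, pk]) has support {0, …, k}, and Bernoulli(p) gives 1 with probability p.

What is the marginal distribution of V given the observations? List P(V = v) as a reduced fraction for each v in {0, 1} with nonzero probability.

P(V=0) = 10/17, P(V=1) = 7/17

Enumerate traces; 6 have nonzero weight after conditioning:
  (W=0, Z=0, Y=2, U=1, X=2, V=1) weight 1/648
  (W=0, Z=1, Y=2, U=1, X=2, V=0) weight 1/648
  (W=1, Z=0, Y=2, U=1, X=2, V=1) weight 1/216
  (W=1, Z=1, Y=2, U=1, X=2, V=0) weight 1/108
  (W=2, Z=0, Y=2, U=1, X=2, V=1) weight 1/216
  (W=2, Z=1, Y=2, U=1, X=2, V=0) weight 1/216
Group by V:
  weight(V=0) = 5/324
  weight(V=1) = 7/648
Total weight = 5/324 + 7/648 = 17/648
P(V=0 | obs) = 5/324 / 17/648 = 10/17
P(V=1 | obs) = 7/648 / 17/648 = 7/17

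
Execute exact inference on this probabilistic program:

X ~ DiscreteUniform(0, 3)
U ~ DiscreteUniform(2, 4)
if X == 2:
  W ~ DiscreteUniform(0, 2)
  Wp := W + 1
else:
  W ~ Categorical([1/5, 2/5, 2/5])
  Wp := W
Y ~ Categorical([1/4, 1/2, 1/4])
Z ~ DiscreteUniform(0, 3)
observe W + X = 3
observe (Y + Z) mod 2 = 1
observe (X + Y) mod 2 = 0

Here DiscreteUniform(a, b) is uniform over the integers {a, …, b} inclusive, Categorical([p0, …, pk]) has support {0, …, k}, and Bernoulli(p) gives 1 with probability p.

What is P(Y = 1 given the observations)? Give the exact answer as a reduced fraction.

P(Y = 1 | obs) = 9/14

Enumerate traces; 24 have nonzero weight after conditioning:
  (X=1, U=2, W=2, Y=1, Z=0) weight 1/240
  (X=1, U=2, W=2, Y=1, Z=2) weight 1/240
  (X=1, U=3, W=2, Y=1, Z=0) weight 1/240
  (X=1, U=3, W=2, Y=1, Z=2) weight 1/240
  (X=1, U=4, W=2, Y=1, Z=0) weight 1/240
  (X=1, U=4, W=2, Y=1, Z=2) weight 1/240
  (X=2, U=2, W=1, Y=0, Z=1) weight 1/576
  (X=2, U=2, W=1, Y=0, Z=3) weight 1/576
  (X=2, U=2, W=1, Y=2, Z=1) weight 1/576
  … 15 more
Group by Y:
  weight(Y=0) = 1/96
  weight(Y=1) = 3/80
  weight(Y=2) = 1/96
Total weight = 1/96 + 3/80 + 1/96 = 7/120
P(Y=0 | obs) = 1/96 / 7/120 = 5/28
P(Y=1 | obs) = 3/80 / 7/120 = 9/14
P(Y=2 | obs) = 1/96 / 7/120 = 5/28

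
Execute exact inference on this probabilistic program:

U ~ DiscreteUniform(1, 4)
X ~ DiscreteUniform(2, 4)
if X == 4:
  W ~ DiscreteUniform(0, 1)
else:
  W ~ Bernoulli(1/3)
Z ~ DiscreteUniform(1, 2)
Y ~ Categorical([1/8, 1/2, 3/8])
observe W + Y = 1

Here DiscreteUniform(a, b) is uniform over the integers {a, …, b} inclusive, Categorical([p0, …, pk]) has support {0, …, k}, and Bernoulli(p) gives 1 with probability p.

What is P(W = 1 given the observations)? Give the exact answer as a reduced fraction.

Enumerate traces; 48 have nonzero weight after conditioning:
  (U=1, X=2, W=0, Z=1, Y=1) weight 1/72
  (U=1, X=2, W=0, Z=2, Y=1) weight 1/72
  (U=1, X=2, W=1, Z=1, Y=0) weight 1/576
  (U=1, X=2, W=1, Z=2, Y=0) weight 1/576
  (U=1, X=3, W=0, Z=1, Y=1) weight 1/72
  (U=1, X=3, W=0, Z=2, Y=1) weight 1/72
  (U=1, X=3, W=1, Z=1, Y=0) weight 1/576
  (U=1, X=3, W=1, Z=2, Y=0) weight 1/576
  … 40 more
Group by W:
  weight(W=0) = 11/36
  weight(W=1) = 7/144
Total weight = 11/36 + 7/144 = 17/48
P(W=0 | obs) = 11/36 / 17/48 = 44/51
P(W=1 | obs) = 7/144 / 17/48 = 7/51

P(W = 1 | obs) = 7/51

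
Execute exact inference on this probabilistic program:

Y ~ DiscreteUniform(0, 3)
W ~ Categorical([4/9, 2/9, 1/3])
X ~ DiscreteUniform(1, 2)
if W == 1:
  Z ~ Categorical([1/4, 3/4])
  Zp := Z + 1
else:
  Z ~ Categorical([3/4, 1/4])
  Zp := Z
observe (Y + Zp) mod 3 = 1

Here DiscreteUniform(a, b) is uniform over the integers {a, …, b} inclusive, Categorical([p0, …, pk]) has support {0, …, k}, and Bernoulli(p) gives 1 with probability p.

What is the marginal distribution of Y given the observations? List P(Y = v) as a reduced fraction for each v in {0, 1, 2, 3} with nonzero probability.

Enumerate traces; 18 have nonzero weight after conditioning:
  (Y=0, W=0, X=1, Z=1) weight 1/72
  (Y=0, W=0, X=2, Z=1) weight 1/72
  (Y=0, W=1, X=1, Z=0) weight 1/144
  (Y=0, W=1, X=2, Z=0) weight 1/144
  (Y=0, W=2, X=1, Z=1) weight 1/96
  (Y=0, W=2, X=2, Z=1) weight 1/96
  (Y=1, W=0, X=1, Z=0) weight 1/24
  (Y=1, W=0, X=2, Z=0) weight 1/24
  (Y=2, W=1, X=1, Z=1) weight 1/48
  (Y=3, W=0, X=1, Z=1) weight 1/72
  … 8 more
Group by Y:
  weight(Y=0) = 1/16
  weight(Y=1) = 7/48
  weight(Y=2) = 1/24
  weight(Y=3) = 1/16
Total weight = 1/16 + 7/48 + 1/24 + 1/16 = 5/16
P(Y=0 | obs) = 1/16 / 5/16 = 1/5
P(Y=1 | obs) = 7/48 / 5/16 = 7/15
P(Y=2 | obs) = 1/24 / 5/16 = 2/15
P(Y=3 | obs) = 1/16 / 5/16 = 1/5

P(Y=0) = 1/5, P(Y=1) = 7/15, P(Y=2) = 2/15, P(Y=3) = 1/5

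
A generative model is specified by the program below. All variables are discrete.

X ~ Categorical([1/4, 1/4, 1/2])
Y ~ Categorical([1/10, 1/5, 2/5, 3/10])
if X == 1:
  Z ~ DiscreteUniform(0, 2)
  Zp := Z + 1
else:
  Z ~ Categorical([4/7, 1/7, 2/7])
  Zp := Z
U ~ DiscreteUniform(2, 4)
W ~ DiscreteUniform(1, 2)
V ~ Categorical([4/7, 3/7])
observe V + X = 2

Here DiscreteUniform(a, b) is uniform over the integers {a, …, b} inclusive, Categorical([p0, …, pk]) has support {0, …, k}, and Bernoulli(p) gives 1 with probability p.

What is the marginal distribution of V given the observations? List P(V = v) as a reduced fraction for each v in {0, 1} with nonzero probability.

P(V=0) = 8/11, P(V=1) = 3/11

Enumerate traces; 144 have nonzero weight after conditioning:
  (X=1, Y=0, Z=0, U=2, W=1, V=1) weight 1/1680
  (X=1, Y=0, Z=0, U=2, W=2, V=1) weight 1/1680
  (X=1, Y=0, Z=0, U=3, W=1, V=1) weight 1/1680
  (X=1, Y=0, Z=0, U=3, W=2, V=1) weight 1/1680
  (X=1, Y=0, Z=0, U=4, W=1, V=1) weight 1/1680
  (X=1, Y=0, Z=0, U=4, W=2, V=1) weight 1/1680
  (X=1, Y=0, Z=1, U=2, W=1, V=1) weight 1/1680
  (X=1, Y=0, Z=1, U=2, W=2, V=1) weight 1/1680
  (X=2, Y=0, Z=0, U=2, W=1, V=0) weight 2/735
  … 135 more
Group by V:
  weight(V=0) = 2/7
  weight(V=1) = 3/28
Total weight = 2/7 + 3/28 = 11/28
P(V=0 | obs) = 2/7 / 11/28 = 8/11
P(V=1 | obs) = 3/28 / 11/28 = 3/11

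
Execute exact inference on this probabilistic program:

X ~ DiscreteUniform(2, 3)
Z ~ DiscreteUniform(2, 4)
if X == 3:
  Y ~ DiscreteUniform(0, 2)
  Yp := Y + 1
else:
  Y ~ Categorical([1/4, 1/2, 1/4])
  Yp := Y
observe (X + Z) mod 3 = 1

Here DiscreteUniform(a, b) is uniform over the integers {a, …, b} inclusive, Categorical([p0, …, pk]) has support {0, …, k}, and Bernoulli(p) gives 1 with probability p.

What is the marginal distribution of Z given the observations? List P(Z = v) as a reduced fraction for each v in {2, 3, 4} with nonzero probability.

Enumerate traces; 6 have nonzero weight after conditioning:
  (X=2, Z=2, Y=0) weight 1/24
  (X=2, Z=2, Y=1) weight 1/12
  (X=2, Z=2, Y=2) weight 1/24
  (X=3, Z=4, Y=0) weight 1/18
  (X=3, Z=4, Y=1) weight 1/18
  (X=3, Z=4, Y=2) weight 1/18
Group by Z:
  weight(Z=2) = 1/6
  weight(Z=4) = 1/6
Total weight = 1/6 + 1/6 = 1/3
P(Z=2 | obs) = 1/6 / 1/3 = 1/2
P(Z=4 | obs) = 1/6 / 1/3 = 1/2

P(Z=2) = 1/2, P(Z=4) = 1/2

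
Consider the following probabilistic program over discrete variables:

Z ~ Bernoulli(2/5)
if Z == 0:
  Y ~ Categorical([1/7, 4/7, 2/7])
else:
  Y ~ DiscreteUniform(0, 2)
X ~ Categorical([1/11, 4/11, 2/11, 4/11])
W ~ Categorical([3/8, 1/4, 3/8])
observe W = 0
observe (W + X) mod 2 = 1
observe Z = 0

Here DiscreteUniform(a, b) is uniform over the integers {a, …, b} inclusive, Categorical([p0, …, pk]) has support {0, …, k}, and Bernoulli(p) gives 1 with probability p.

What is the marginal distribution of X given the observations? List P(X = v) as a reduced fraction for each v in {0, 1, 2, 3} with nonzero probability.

P(X=1) = 1/2, P(X=3) = 1/2

Enumerate traces; 6 have nonzero weight after conditioning:
  (Z=0, Y=0, X=1, W=0) weight 9/770
  (Z=0, Y=0, X=3, W=0) weight 9/770
  (Z=0, Y=1, X=1, W=0) weight 18/385
  (Z=0, Y=1, X=3, W=0) weight 18/385
  (Z=0, Y=2, X=1, W=0) weight 9/385
  (Z=0, Y=2, X=3, W=0) weight 9/385
Group by X:
  weight(X=1) = 9/110
  weight(X=3) = 9/110
Total weight = 9/110 + 9/110 = 9/55
P(X=1 | obs) = 9/110 / 9/55 = 1/2
P(X=3 | obs) = 9/110 / 9/55 = 1/2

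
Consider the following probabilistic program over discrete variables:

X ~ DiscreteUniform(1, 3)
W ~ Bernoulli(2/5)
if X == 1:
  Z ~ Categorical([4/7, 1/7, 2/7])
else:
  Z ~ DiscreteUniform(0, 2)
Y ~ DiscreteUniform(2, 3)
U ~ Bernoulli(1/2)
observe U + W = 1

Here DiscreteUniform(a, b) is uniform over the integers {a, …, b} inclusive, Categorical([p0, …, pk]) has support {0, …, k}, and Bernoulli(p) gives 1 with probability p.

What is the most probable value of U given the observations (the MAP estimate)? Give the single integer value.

Enumerate traces; 36 have nonzero weight after conditioning:
  (X=1, W=0, Z=0, Y=2, U=1) weight 1/35
  (X=1, W=0, Z=0, Y=3, U=1) weight 1/35
  (X=1, W=0, Z=1, Y=2, U=1) weight 1/140
  (X=1, W=0, Z=1, Y=3, U=1) weight 1/140
  (X=1, W=0, Z=2, Y=2, U=1) weight 1/70
  (X=1, W=0, Z=2, Y=3, U=1) weight 1/70
  (X=1, W=1, Z=0, Y=2, U=0) weight 2/105
  (X=1, W=1, Z=0, Y=3, U=0) weight 2/105
  … 28 more
Group by U:
  weight(U=0) = 1/5
  weight(U=1) = 3/10
Total weight = 1/5 + 3/10 = 1/2
P(U=0 | obs) = 1/5 / 1/2 = 2/5
P(U=1 | obs) = 3/10 / 1/2 = 3/5
argmax = 1

argmax_v P(U = v | obs) = 1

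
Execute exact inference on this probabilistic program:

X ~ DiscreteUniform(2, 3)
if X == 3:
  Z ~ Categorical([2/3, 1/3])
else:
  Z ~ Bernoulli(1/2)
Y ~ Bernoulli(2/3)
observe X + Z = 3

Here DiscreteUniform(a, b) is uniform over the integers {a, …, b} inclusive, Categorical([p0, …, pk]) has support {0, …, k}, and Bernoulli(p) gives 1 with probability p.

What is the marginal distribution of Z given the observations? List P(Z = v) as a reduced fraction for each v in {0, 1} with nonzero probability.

P(Z=0) = 4/7, P(Z=1) = 3/7

Enumerate traces; 4 have nonzero weight after conditioning:
  (X=2, Z=1, Y=0) weight 1/12
  (X=2, Z=1, Y=1) weight 1/6
  (X=3, Z=0, Y=0) weight 1/9
  (X=3, Z=0, Y=1) weight 2/9
Group by Z:
  weight(Z=0) = 1/3
  weight(Z=1) = 1/4
Total weight = 1/3 + 1/4 = 7/12
P(Z=0 | obs) = 1/3 / 7/12 = 4/7
P(Z=1 | obs) = 1/4 / 7/12 = 3/7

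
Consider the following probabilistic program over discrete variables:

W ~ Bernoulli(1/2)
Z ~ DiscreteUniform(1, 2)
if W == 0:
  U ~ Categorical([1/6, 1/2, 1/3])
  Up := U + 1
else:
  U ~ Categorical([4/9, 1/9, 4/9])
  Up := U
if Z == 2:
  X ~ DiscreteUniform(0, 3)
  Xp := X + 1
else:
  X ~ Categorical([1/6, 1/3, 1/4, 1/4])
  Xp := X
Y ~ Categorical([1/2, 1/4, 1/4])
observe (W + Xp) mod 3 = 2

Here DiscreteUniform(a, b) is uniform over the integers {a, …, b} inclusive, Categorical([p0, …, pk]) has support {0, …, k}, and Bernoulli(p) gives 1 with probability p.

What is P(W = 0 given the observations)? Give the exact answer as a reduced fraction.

P(W = 0 | obs) = 3/8

Enumerate traces; 45 have nonzero weight after conditioning:
  (W=0, Z=1, U=0, X=2, Y=0) weight 1/192
  (W=0, Z=1, U=0, X=2, Y=1) weight 1/384
  (W=0, Z=1, U=0, X=2, Y=2) weight 1/384
  (W=0, Z=1, U=1, X=2, Y=0) weight 1/64
  (W=0, Z=1, U=1, X=2, Y=1) weight 1/128
  (W=0, Z=1, U=1, X=2, Y=2) weight 1/128
  (W=0, Z=1, U=2, X=2, Y=0) weight 1/96
  (W=0, Z=1, U=2, X=2, Y=1) weight 1/192
  (W=1, Z=1, U=0, X=1, Y=0) weight 1/54
  … 36 more
Group by W:
  weight(W=0) = 1/8
  weight(W=1) = 5/24
Total weight = 1/8 + 5/24 = 1/3
P(W=0 | obs) = 1/8 / 1/3 = 3/8
P(W=1 | obs) = 5/24 / 1/3 = 5/8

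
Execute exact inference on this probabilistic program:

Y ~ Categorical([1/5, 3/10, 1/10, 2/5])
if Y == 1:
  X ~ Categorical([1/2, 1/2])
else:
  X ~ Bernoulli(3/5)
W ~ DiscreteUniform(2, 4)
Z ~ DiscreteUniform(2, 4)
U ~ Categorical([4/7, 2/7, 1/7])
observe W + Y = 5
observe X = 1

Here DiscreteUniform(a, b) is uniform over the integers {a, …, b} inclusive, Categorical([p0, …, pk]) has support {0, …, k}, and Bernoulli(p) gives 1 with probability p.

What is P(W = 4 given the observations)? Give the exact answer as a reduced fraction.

P(W = 4 | obs) = 1/3

Enumerate traces; 27 have nonzero weight after conditioning:
  (Y=1, X=1, W=4, Z=2, U=0) weight 1/105
  (Y=1, X=1, W=4, Z=2, U=1) weight 1/210
  (Y=1, X=1, W=4, Z=2, U=2) weight 1/420
  (Y=1, X=1, W=4, Z=3, U=0) weight 1/105
  (Y=1, X=1, W=4, Z=3, U=1) weight 1/210
  (Y=1, X=1, W=4, Z=3, U=2) weight 1/420
  (Y=1, X=1, W=4, Z=4, U=0) weight 1/105
  (Y=1, X=1, W=4, Z=4, U=1) weight 1/210
  (Y=2, X=1, W=3, Z=2, U=0) weight 2/525
  (Y=3, X=1, W=2, Z=2, U=0) weight 8/525
  … 17 more
Group by W:
  weight(W=2) = 2/25
  weight(W=3) = 1/50
  weight(W=4) = 1/20
Total weight = 2/25 + 1/50 + 1/20 = 3/20
P(W=2 | obs) = 2/25 / 3/20 = 8/15
P(W=3 | obs) = 1/50 / 3/20 = 2/15
P(W=4 | obs) = 1/20 / 3/20 = 1/3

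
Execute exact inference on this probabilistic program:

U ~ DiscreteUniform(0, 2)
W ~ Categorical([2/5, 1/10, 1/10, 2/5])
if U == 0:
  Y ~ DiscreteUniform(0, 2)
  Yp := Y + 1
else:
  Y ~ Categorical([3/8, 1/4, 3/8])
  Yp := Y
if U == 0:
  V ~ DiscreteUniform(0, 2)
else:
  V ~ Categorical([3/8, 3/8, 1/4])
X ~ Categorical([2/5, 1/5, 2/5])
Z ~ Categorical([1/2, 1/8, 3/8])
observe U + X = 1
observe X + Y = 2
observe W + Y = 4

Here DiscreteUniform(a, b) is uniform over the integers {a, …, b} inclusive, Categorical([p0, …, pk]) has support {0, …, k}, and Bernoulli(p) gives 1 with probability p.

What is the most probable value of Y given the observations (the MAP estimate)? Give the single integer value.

argmax_v P(Y = v | obs) = 1

Enumerate traces; 18 have nonzero weight after conditioning:
  (U=0, W=3, Y=1, V=0, X=1, Z=0) weight 1/675
  (U=0, W=3, Y=1, V=0, X=1, Z=1) weight 1/2700
  (U=0, W=3, Y=1, V=0, X=1, Z=2) weight 1/900
  (U=0, W=3, Y=1, V=1, X=1, Z=0) weight 1/675
  (U=0, W=3, Y=1, V=1, X=1, Z=1) weight 1/2700
  (U=0, W=3, Y=1, V=1, X=1, Z=2) weight 1/900
  (U=0, W=3, Y=1, V=2, X=1, Z=0) weight 1/675
  (U=0, W=3, Y=1, V=2, X=1, Z=1) weight 1/2700
  (U=1, W=2, Y=2, V=0, X=0, Z=0) weight 3/3200
  … 9 more
Group by Y:
  weight(Y=1) = 2/225
  weight(Y=2) = 1/200
Total weight = 2/225 + 1/200 = 1/72
P(Y=1 | obs) = 2/225 / 1/72 = 16/25
P(Y=2 | obs) = 1/200 / 1/72 = 9/25
argmax = 1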